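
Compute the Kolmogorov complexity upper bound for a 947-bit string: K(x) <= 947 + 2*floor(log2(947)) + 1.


floor(log2(947)) = 9
2 * 9 = 18
K(x) <= 947 + 18 + 1 = 966

966


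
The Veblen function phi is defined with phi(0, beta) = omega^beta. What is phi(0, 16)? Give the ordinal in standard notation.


phi(0, 16):
phi(0, beta) = omega^beta by definition.
phi(0, 16) = omega^16

omega^16


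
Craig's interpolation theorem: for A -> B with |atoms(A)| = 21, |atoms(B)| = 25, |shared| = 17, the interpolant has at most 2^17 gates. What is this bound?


Shared atoms = 17
Craig interpolant size bound = 2^17
= 131072

131072


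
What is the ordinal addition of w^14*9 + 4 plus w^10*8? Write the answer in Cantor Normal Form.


Ordinal addition (w^14*9 + 4) + w^10*8:
alpha's leading term has exponent 14 > beta's exponent 10, so it survives.
alpha's tail term has exponent 0 < beta's exponent 10, so it is absorbed by beta.
In ordinal addition, any term followed by a strictly larger-exponent term is absorbed.
Result = w^14*9 + w^10*8

w^14*9 + w^10*8


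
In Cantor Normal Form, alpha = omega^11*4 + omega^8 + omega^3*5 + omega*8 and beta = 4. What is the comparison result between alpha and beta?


Compare term by term from highest exponent:
alpha = omega^11*4 + omega^8 + omega^3*5 + omega*8
beta = 4
Term 1: alpha has omega^11*4, beta has omega^0*4
Term 2: alpha has omega^8*1, beta has omega^0*0
Term 3: alpha has omega^3*5, beta has omega^0*0
Term 4: alpha has omega^1*8, beta has omega^0*0
Result: alpha > beta

alpha > beta


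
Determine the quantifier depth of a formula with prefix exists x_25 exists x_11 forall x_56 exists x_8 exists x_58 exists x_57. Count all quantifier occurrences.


Quantifier prefix has 6 quantifier symbols.
Quantifier depth = 6

6


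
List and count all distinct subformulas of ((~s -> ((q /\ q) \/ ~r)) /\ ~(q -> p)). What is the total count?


Formula: ((~s -> ((q /\ q) \/ ~r)) /\ ~(q -> p))
Subformulas found:
  1. q
  2. s
  3. r
  4. p
  5. ~s
  6. ~r
  7. (q -> p)
  8. (q /\ q)
  9. ~(q -> p)
  10. ((q /\ q) \/ ~r)
  11. (~s -> ((q /\ q) \/ ~r))
  12. ((~s -> ((q /\ q) \/ ~r)) /\ ~(q -> p))
Total distinct subformulas = 12

12


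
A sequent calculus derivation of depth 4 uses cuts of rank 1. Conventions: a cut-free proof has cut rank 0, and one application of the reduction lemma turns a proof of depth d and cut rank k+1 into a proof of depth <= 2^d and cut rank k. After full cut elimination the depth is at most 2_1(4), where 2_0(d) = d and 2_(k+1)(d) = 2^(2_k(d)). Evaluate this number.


Each rank reduction sends depth d to at most 2^d; cut rank r needs r reductions.
2_0(4) = 4
2_1(4) = 2^4 = 16
Cut-free depth bound = 16

16


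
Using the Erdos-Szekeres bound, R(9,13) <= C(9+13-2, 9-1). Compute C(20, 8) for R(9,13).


R(9,13) <= C(9+13-2, 9-1) = C(20, 8)
C(20, 8) = 20! / (8! * 12!)
= 125970

125970


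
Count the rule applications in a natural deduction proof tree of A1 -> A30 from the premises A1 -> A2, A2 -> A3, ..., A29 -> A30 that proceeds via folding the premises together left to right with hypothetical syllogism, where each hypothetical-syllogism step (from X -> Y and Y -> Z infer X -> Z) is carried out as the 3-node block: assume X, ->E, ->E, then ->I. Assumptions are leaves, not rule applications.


There are 29 premises in the chain. The first HS step combines premises 1 and 2; each further premise needs one more HS step.
So 29 premises require 29 - 1 = 28 hypothetical-syllogism steps.
Each HS step uses 3 inference nodes (->E, ->E, ->I).
28 * 3 = 84 total inference nodes.

84


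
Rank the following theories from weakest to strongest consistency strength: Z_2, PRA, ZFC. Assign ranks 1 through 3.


Ordering by consistency strength:
1. PRA
2. Z_2
3. ZFC


Z_2=2, PRA=1, ZFC=3


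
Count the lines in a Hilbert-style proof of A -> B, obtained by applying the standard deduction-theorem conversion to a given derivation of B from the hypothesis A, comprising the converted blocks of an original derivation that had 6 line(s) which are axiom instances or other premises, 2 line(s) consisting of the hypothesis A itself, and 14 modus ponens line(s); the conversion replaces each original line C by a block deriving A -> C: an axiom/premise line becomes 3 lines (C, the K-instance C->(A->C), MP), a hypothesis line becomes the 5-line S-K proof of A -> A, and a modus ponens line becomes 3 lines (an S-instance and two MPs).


Deduction-theorem conversion, block by block:
- 6 axiom/premise lines -> 3 lines each = 18
- 2 hypothesis lines -> 5 lines each (identity proof A->A) = 10
- 14 MP lines -> 3 lines each (S-instance, MP, MP) = 42
Total = 18 + 10 + 42 = 70 lines.

70


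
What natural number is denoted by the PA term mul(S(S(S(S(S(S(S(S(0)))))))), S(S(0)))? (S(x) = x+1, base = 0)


mul(S^8(0), S^2(0)):
S^8(0) = 8
S^2(0) = 2
8 * 2 = 16

16


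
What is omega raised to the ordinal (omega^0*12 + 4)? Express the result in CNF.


omega^(omega^0*12 + 4):
omega^0 = 1, so the exponent is 12 + 4 = 16 (finite ordinal addition).
Result = omega^16, already a single CNF term.

omega^16


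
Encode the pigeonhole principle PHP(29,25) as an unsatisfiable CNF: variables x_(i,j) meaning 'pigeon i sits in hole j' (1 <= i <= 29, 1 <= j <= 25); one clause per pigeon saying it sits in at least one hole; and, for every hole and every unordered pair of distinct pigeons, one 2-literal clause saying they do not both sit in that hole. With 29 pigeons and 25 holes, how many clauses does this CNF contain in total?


PHP(29,25): 29 pigeons, 25 holes, 29*25 = 725 variables.
- pigeon clauses: one per pigeon -> 29 clauses
- hole clauses: 25 holes * C(29,2) = 25 * 406 -> 10150 clauses
Total clauses = 29 + 10150 = 10179

10179


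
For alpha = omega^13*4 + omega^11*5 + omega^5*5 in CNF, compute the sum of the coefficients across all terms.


CNF: omega^13*4 + omega^11*5 + omega^5*5
Coefficients: 4 + 5 + 5 = 14

14


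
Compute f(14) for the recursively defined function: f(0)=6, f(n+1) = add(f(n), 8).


f(0) = 6
f(1) = add(f(0), 8) = add(6, 8) = 14
f(2) = add(f(1), 8) = add(14, 8) = 22
f(3) = add(f(2), 8) = add(22, 8) = 30
f(4) = add(f(3), 8) = add(30, 8) = 38
f(5) = add(f(4), 8) = add(38, 8) = 46
f(6) = add(f(5), 8) = add(46, 8) = 54
f(7) = add(f(6), 8) = add(54, 8) = 62
f(8) = add(f(7), 8) = add(62, 8) = 70
f(9) = add(f(8), 8) = add(70, 8) = 78
f(10) = add(f(9), 8) = add(78, 8) = 86
f(11) = add(f(10), 8) = add(86, 8) = 94
f(12) = add(f(11), 8) = add(94, 8) = 102
f(13) = add(f(12), 8) = add(102, 8) = 110
f(14) = add(f(13), 8) = add(110, 8) = 118


118


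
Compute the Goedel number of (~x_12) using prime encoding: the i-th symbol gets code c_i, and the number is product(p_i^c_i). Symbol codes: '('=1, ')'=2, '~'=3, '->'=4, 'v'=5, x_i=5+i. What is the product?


Formula: (~x_12)
Symbol codes: [1, 3, 17, 2]
Primes: [2, 3, 5, 7]
p_1^1 = 2^1 = 2
p_2^3 = 3^3 = 27
p_3^17 = 5^17 = 762939453125
p_4^2 = 7^2 = 49
Product = 2018737792968750

2018737792968750


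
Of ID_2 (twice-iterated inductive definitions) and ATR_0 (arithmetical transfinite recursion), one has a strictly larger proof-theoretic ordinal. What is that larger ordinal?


Proof-theoretic ordinal of ID_2 (twice-iterated inductive definitions): psi_0(epsilon_{Omega_2+1})
Proof-theoretic ordinal of ATR_0 (arithmetical transfinite recursion): Gamma_0
Comparing: Gamma_0 < psi_0(epsilon_{Omega_2+1}).
The larger ordinal is psi_0(epsilon_{Omega_2+1}) (from ID_2 (twice-iterated inductive definitions)).

psi_0(epsilon_{Omega_2+1})


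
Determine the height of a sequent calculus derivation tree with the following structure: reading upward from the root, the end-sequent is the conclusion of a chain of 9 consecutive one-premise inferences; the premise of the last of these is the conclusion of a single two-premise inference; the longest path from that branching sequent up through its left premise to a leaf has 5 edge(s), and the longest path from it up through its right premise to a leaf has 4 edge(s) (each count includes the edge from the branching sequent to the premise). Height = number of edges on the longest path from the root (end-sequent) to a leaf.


Longest path through the left premise: 5 edges (measured from the branching sequent)
Longest path through the right premise: 4 edges
Height of the subtree rooted at the branching sequent: max(5, 4) = 5
The branching sequent sits 9 edges above the root (the chain of one-premise inferences), so height = 5 + 9 = 14

14


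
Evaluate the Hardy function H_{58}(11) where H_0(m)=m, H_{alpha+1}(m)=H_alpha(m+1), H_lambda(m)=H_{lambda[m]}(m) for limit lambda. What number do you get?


H_58(11):
For finite ordinals k, H_k(n) = n + k (each successor step adds 1).
H_58(11) = 11 + 58 = 69

69


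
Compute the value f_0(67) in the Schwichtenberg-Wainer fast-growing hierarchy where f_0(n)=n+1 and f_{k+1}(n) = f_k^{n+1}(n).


f_0(67) = 67 + 1 = 68

68


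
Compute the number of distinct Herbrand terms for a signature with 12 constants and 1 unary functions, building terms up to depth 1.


Herbrand terms by depth:
Depth 0: 12 constants
Depth 1: 12 new terms (running total: 24)
Total distinct ground terms = 24

24


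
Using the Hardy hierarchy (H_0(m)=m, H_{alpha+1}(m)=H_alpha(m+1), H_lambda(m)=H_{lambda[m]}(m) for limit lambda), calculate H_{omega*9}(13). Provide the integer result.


H_{omega*9}(13):
For the Hardy hierarchy, H_{omega*k}(n) = 2^k * n.
2^9 = 512.
512 * 13 = 6656

6656


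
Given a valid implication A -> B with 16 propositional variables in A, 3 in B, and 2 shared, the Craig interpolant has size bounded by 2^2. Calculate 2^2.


Shared atoms = 2
Craig interpolant size bound = 2^2
= 4

4


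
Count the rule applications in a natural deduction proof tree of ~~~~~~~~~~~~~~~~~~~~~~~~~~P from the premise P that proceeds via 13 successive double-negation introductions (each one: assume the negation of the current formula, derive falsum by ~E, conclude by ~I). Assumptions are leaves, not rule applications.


Each double-negation introduction (from C infer ~~C) uses 2 inference nodes: one ~E (C and ~C give falsum) and one ~I (discharge ~C).
13 double negations = 13 * 2 = 26 inference nodes.

26


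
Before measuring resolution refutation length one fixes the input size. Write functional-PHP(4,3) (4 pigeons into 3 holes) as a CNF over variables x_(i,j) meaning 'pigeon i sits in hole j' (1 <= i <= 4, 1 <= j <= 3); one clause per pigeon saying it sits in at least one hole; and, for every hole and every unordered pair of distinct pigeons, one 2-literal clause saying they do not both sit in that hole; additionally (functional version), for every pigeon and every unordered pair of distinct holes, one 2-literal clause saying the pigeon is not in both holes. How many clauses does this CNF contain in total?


functional-PHP(4,3): 4 pigeons, 3 holes, 4*3 = 12 variables.
- pigeon clauses: one per pigeon -> 4 clauses
- hole clauses: 3 holes * C(4,2) = 3 * 6 -> 18 clauses
- functional clauses: 4 pigeons * C(3,2) = 4 * 3 -> 12 clauses
Total clauses = 4 + 18 + 12 = 34

34


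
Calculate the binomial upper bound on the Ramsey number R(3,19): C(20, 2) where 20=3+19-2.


R(3,19) <= C(3+19-2, 3-1) = C(20, 2)
C(20, 2) = 20! / (2! * 18!)
= 190

190


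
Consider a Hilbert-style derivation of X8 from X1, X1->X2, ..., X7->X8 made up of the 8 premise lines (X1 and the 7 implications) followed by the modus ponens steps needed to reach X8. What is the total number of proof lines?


We have 8 premise lines: X1 and 7 implications.
Each implication is detached once by MP, giving 7 MP lines.
8 premise lines + 7 MP lines = 15 total lines.

15


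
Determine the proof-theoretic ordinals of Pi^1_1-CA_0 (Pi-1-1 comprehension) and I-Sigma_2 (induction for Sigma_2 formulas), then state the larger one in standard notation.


Proof-theoretic ordinal of Pi^1_1-CA_0 (Pi-1-1 comprehension): psi_0(Omega_omega)
Proof-theoretic ordinal of I-Sigma_2 (induction for Sigma_2 formulas): omega^(omega^omega)
Comparing: omega^(omega^omega) < psi_0(Omega_omega).
The larger ordinal is psi_0(Omega_omega) (from Pi^1_1-CA_0 (Pi-1-1 comprehension)).

psi_0(Omega_omega)


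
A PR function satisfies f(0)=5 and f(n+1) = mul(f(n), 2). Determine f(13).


f(0) = 5
f(1) = mul(f(0), 2) = mul(5, 2) = 10
f(2) = mul(f(1), 2) = mul(10, 2) = 20
f(3) = mul(f(2), 2) = mul(20, 2) = 40
f(4) = mul(f(3), 2) = mul(40, 2) = 80
f(5) = mul(f(4), 2) = mul(80, 2) = 160
f(6) = mul(f(5), 2) = mul(160, 2) = 320
f(7) = mul(f(6), 2) = mul(320, 2) = 640
f(8) = mul(f(7), 2) = mul(640, 2) = 1280
f(9) = mul(f(8), 2) = mul(1280, 2) = 2560
f(10) = mul(f(9), 2) = mul(2560, 2) = 5120
f(11) = mul(f(10), 2) = mul(5120, 2) = 10240
f(12) = mul(f(11), 2) = mul(10240, 2) = 20480
f(13) = mul(f(12), 2) = mul(20480, 2) = 40960


40960


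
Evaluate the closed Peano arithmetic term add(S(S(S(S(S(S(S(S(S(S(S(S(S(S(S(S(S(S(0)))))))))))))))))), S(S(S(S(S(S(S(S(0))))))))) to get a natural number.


add(S^18(0), S^8(0)):
S^18(0) = 18
S^8(0) = 8
18 + 8 = 26

26


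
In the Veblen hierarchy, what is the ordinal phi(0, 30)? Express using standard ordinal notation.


phi(0, 30):
phi(0, beta) = omega^beta by definition.
phi(0, 30) = omega^30

omega^30


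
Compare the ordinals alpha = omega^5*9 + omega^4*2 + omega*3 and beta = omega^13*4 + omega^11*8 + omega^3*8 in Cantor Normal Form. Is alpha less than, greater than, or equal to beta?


Compare term by term from highest exponent:
alpha = omega^5*9 + omega^4*2 + omega*3
beta = omega^13*4 + omega^11*8 + omega^3*8
Term 1: alpha has omega^5*9, beta has omega^13*4
Term 2: alpha has omega^4*2, beta has omega^11*8
Term 3: alpha has omega^1*3, beta has omega^3*8
Result: alpha < beta

alpha < beta


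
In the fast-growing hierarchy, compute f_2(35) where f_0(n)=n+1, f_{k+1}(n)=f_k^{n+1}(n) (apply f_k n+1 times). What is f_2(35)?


f_2(35) = f_1^36(35)
f_1(m) = 2m + 1.
Iterating: f_1^k(n) = 2^k*(n+1) - 1.
f_2(35) = 2^36*(35+1) - 1 = 68719476736*36 - 1 = 2473901162495

2473901162495


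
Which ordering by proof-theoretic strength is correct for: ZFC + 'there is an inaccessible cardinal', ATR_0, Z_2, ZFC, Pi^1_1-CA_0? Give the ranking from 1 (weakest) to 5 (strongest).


Ordering by consistency strength:
1. ATR_0
2. Pi^1_1-CA_0
3. Z_2
4. ZFC
5. ZFC + 'there is an inaccessible cardinal'


ZFC + 'there is an inaccessible cardinal'=5, ATR_0=1, Z_2=3, ZFC=4, Pi^1_1-CA_0=2


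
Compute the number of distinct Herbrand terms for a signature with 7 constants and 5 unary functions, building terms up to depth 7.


Herbrand terms by depth:
Depth 0: 7 constants
Depth 1: 35 new terms (running total: 42)
Depth 2: 175 new terms (running total: 217)
Depth 3: 875 new terms (running total: 1092)
Depth 4: 4375 new terms (running total: 5467)
Depth 5: 21875 new terms (running total: 27342)
Depth 6: 109375 new terms (running total: 136717)
Depth 7: 546875 new terms (running total: 683592)
Total distinct ground terms = 683592

683592


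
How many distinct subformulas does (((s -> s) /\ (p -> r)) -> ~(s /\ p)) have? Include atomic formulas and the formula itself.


Formula: (((s -> s) /\ (p -> r)) -> ~(s /\ p))
Subformulas found:
  1. s
  2. r
  3. p
  4. (s /\ p)
  5. (p -> r)
  6. (s -> s)
  7. ~(s /\ p)
  8. ((s -> s) /\ (p -> r))
  9. (((s -> s) /\ (p -> r)) -> ~(s /\ p))
Total distinct subformulas = 9

9


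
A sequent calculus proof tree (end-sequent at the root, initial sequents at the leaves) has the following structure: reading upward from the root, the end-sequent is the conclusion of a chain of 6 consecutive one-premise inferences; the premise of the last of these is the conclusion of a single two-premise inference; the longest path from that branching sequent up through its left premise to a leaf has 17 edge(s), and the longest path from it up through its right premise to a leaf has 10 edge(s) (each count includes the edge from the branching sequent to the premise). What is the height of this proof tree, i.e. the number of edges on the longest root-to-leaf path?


Longest path through the left premise: 17 edges (measured from the branching sequent)
Longest path through the right premise: 10 edges
Height of the subtree rooted at the branching sequent: max(17, 10) = 17
The branching sequent sits 6 edges above the root (the chain of one-premise inferences), so height = 17 + 6 = 23

23


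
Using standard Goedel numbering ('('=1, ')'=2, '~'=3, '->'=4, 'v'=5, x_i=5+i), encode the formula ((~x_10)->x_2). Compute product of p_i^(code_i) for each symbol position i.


Formula: ((~x_10)->x_2)
Symbol codes: [1, 1, 3, 15, 2, 4, 7, 2]
Primes: [2, 3, 5, 7, 11, 13, 17, 19]
p_1^1 = 2^1 = 2
p_2^1 = 3^1 = 3
p_3^3 = 5^3 = 125
p_4^15 = 7^15 = 4747561509943
p_5^2 = 11^2 = 121
p_6^4 = 13^4 = 28561
p_7^7 = 17^7 = 410338673
p_8^2 = 19^2 = 361
Product = 1822805350505939151368691073649250

1822805350505939151368691073649250


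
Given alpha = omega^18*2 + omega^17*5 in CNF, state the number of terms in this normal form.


CNF: omega^18*2 + omega^17*5
Count the summands separated by '+':
  term 1: omega^18*2
  term 2: omega^17*5
Total terms = 2

2


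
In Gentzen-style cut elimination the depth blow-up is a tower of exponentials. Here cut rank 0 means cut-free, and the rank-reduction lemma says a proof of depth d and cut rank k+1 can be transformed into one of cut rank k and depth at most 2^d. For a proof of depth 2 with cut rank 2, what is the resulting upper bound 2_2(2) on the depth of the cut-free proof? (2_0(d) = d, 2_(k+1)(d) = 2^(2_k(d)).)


Each rank reduction sends depth d to at most 2^d; cut rank r needs r reductions.
2_0(2) = 2
2_1(2) = 2^2 = 4
2_2(2) = 2^4 = 16
Cut-free depth bound = 16

16


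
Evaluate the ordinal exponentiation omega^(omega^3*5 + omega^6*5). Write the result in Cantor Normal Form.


omega^(omega^3*5 + omega^6*5):
In ordinal addition a term is absorbed by a following term of strictly larger exponent: 3 < 6, so omega^3*5 + omega^6*5 = omega^6*5.
omega raised to a CNF ordinal is a single CNF term: Result = omega^(omega^6*5)

omega^(omega^6*5)


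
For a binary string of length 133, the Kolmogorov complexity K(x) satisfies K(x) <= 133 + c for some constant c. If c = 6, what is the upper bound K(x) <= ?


K(x) <= |x| + c = 133 + 6 = 139

139


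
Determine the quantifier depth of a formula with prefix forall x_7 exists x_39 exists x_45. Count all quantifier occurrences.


Quantifier prefix has 3 quantifier symbols.
Quantifier depth = 3

3


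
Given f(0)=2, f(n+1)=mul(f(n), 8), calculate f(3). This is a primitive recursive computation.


f(0) = 2
f(1) = mul(f(0), 8) = mul(2, 8) = 16
f(2) = mul(f(1), 8) = mul(16, 8) = 128
f(3) = mul(f(2), 8) = mul(128, 8) = 1024


1024


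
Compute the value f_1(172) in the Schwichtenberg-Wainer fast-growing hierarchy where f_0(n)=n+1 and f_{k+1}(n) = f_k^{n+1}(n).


f_1(172) = f_0^173(172)
f_0 adds 1 each time, applied 173 times.
f_1(172) = 172 + 173 = 345

345


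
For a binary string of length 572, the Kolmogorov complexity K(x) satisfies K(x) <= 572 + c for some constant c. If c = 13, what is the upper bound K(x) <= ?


K(x) <= |x| + c = 572 + 13 = 585

585


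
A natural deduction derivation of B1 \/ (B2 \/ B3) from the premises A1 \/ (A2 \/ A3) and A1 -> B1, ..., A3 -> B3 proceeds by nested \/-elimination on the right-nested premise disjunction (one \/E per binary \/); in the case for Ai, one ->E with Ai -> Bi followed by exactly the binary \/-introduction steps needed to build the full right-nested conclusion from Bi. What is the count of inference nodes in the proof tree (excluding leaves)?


Constructive dilemma with 3 branches, all disjunctions right-nested:
- \/E: the premise has 2 binary \/, each eliminated once: 2 nodes.
- ->E: one per case (Ai with Ai -> Bi gives Bi): 3 nodes.
- \/I: in case i < n, Bi needs 1 step to form Bi \/ (B(i+1) \/ ...) and then i-1 steps to prepend B(i-1), ..., B1, i.e. i steps; in case i = n, B3 needs 2 prepend steps.
  \/I total = (1 + 2 + ... + 2) + 2 = 3 + 2 = 5 nodes.
Total = 2 + 3 + 5 = 10

10


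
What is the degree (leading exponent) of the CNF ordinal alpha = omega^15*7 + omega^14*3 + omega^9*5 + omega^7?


CNF: omega^15*7 + omega^14*3 + omega^9*5 + omega^7
The leading term is omega^15*7, which has exponent 15.

15


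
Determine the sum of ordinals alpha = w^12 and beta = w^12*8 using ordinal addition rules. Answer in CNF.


Ordinal addition w^12 + w^12*8:
Both terms have the same exponent 12.
w^e*c + w^e*d = w^e*(c+d).
Result = w^12*(1+8) = w^12*9

w^12*9


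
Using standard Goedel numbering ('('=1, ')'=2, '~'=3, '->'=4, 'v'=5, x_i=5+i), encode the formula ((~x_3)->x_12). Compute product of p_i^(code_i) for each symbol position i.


Formula: ((~x_3)->x_12)
Symbol codes: [1, 1, 3, 8, 2, 4, 17, 2]
Primes: [2, 3, 5, 7, 11, 13, 17, 19]
p_1^1 = 2^1 = 2
p_2^1 = 3^1 = 3
p_3^3 = 5^3 = 125
p_4^8 = 7^8 = 5764801
p_5^2 = 11^2 = 121
p_6^4 = 13^4 = 28561
p_7^17 = 17^17 = 827240261886336764177
p_8^2 = 19^2 = 361
Product = 4462140371936589644144415694658179392750

4462140371936589644144415694658179392750


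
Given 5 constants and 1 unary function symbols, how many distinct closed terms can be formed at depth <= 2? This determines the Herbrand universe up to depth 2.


Herbrand terms by depth:
Depth 0: 5 constants
Depth 1: 5 new terms (running total: 10)
Depth 2: 5 new terms (running total: 15)
Total distinct ground terms = 15

15


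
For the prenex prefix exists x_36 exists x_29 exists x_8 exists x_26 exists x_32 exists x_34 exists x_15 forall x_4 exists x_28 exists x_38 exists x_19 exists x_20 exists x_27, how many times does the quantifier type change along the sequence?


Walk the prefix and count type changes:
  position 1: exists -> exists
  position 2: exists -> exists
  position 3: exists -> exists
  position 4: exists -> exists
  position 5: exists -> exists
  position 6: exists -> exists
  position 7: exists -> forall <-- alternation
  position 8: forall -> exists <-- alternation
  position 9: exists -> exists
  position 10: exists -> exists
  position 11: exists -> exists
  position 12: exists -> exists
Total alternations = 2

2


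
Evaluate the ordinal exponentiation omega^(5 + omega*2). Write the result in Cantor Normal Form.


omega^(5 + omega*2):
In ordinal addition a term is absorbed by a following term of strictly larger exponent: 0 < 1, so 5 + omega*2 = omega*2.
omega raised to a CNF ordinal is a single CNF term: Result = omega^(omega*2)

omega^(omega*2)


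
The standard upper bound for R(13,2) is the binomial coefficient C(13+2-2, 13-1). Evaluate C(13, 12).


R(13,2) <= C(13+2-2, 13-1) = C(13, 12)
C(13, 12) = 13! / (12! * 1!)
= 13

13


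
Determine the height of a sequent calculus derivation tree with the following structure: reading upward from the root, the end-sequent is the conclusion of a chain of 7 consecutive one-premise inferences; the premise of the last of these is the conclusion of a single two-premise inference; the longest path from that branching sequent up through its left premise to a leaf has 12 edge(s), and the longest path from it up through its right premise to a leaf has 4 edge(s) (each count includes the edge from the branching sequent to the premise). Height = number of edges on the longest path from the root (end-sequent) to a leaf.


Longest path through the left premise: 12 edges (measured from the branching sequent)
Longest path through the right premise: 4 edges
Height of the subtree rooted at the branching sequent: max(12, 4) = 12
The branching sequent sits 7 edges above the root (the chain of one-premise inferences), so height = 12 + 7 = 19

19


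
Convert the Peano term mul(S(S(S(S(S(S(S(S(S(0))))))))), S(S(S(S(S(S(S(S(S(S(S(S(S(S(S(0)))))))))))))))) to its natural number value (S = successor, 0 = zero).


mul(S^9(0), S^15(0)):
S^9(0) = 9
S^15(0) = 15
9 * 15 = 135

135


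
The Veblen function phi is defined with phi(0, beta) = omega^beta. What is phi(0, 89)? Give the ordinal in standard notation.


phi(0, 89):
phi(0, beta) = omega^beta by definition.
phi(0, 89) = omega^89

omega^89


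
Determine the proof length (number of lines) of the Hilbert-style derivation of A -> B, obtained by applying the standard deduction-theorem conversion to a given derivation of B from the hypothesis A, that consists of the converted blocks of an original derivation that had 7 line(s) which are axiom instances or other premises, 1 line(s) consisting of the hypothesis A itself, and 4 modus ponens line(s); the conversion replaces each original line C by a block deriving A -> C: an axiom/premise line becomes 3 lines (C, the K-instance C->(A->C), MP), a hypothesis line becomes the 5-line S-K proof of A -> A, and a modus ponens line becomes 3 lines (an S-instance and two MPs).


Deduction-theorem conversion, block by block:
- 7 axiom/premise lines -> 3 lines each = 21
- 1 hypothesis lines -> 5 lines each (identity proof A->A) = 5
- 4 MP lines -> 3 lines each (S-instance, MP, MP) = 12
Total = 21 + 5 + 12 = 38 lines.

38


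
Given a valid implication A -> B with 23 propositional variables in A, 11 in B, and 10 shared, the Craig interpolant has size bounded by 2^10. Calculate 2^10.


Shared atoms = 10
Craig interpolant size bound = 2^10
= 1024

1024


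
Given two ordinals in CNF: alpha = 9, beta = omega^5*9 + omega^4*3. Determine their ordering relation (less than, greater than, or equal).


Compare term by term from highest exponent:
alpha = 9
beta = omega^5*9 + omega^4*3
Term 1: alpha has omega^0*9, beta has omega^5*9
Term 2: alpha has omega^0*0, beta has omega^4*3
Result: alpha < beta

alpha < beta


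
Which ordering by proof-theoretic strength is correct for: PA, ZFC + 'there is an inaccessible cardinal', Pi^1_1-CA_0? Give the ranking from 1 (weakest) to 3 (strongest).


Ordering by consistency strength:
1. PA
2. Pi^1_1-CA_0
3. ZFC + 'there is an inaccessible cardinal'


PA=1, ZFC + 'there is an inaccessible cardinal'=3, Pi^1_1-CA_0=2


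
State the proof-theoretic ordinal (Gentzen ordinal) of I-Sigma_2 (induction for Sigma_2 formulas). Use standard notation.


The proof-theoretic ordinal of I-Sigma_2 (induction for Sigma_2 formulas) is a standard result in ordinal analysis.
This ordinal is the supremum of order types of primitive recursive well-orderings
that the theory can prove to be well-ordered.
For I-Sigma_2 (induction for Sigma_2 formulas), the proof-theoretic ordinal is omega^(omega^omega).

omega^(omega^omega)


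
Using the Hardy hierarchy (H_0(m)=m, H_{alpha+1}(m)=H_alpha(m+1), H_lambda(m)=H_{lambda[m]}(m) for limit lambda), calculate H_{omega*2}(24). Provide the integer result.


H_{omega*2}(24):
For the Hardy hierarchy, H_{omega*k}(n) = 2^k * n.
2^2 = 4.
4 * 24 = 96

96


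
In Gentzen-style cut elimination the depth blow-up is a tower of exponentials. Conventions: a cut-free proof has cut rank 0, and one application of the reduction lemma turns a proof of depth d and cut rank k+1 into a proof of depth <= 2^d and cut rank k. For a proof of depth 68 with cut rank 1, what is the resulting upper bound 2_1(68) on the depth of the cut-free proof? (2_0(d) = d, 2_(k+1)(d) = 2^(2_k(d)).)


Each rank reduction sends depth d to at most 2^d; cut rank r needs r reductions.
2_0(68) = 68
2_1(68) = 2^68 = 295147905179352825856
Cut-free depth bound = 295147905179352825856

295147905179352825856


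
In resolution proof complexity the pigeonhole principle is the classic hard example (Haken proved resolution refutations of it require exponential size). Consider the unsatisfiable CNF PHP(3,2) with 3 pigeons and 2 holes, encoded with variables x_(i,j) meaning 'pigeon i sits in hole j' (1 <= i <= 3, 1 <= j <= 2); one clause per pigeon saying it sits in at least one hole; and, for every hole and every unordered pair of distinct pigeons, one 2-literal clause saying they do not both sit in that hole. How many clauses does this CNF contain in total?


PHP(3,2): 3 pigeons, 2 holes, 3*2 = 6 variables.
- pigeon clauses: one per pigeon -> 3 clauses
- hole clauses: 2 holes * C(3,2) = 2 * 3 -> 6 clauses
Total clauses = 3 + 6 = 9

9


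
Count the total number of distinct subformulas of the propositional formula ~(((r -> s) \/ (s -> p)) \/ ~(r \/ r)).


Formula: ~(((r -> s) \/ (s -> p)) \/ ~(r \/ r))
Subformulas found:
  1. s
  2. r
  3. p
  4. (s -> p)
  5. (r \/ r)
  6. (r -> s)
  7. ~(r \/ r)
  8. ((r -> s) \/ (s -> p))
  9. (((r -> s) \/ (s -> p)) \/ ~(r \/ r))
  10. ~(((r -> s) \/ (s -> p)) \/ ~(r \/ r))
Total distinct subformulas = 10

10


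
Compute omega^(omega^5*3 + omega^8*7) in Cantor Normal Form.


omega^(omega^5*3 + omega^8*7):
In ordinal addition a term is absorbed by a following term of strictly larger exponent: 5 < 8, so omega^5*3 + omega^8*7 = omega^8*7.
omega raised to a CNF ordinal is a single CNF term: Result = omega^(omega^8*7)

omega^(omega^8*7)


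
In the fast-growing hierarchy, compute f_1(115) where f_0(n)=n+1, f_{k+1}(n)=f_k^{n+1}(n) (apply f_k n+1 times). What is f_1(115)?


f_1(115) = f_0^116(115)
f_0 adds 1 each time, applied 116 times.
f_1(115) = 115 + 116 = 231

231


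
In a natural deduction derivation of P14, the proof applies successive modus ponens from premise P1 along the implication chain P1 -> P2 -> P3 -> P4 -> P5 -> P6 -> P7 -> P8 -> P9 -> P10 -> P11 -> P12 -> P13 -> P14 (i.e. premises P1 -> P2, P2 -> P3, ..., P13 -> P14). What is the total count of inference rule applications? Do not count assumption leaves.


We have a chain: P1 -> P2 -> P3 -> P4 -> P5 -> P6 -> P7 -> P8 -> P9 -> P10 -> P11 -> P12 -> P13 -> P14.
Each modus ponens application produces the next variable.
The chain has 14 propositions, so 14-1 = 13 modus ponens steps.
Total inference nodes = 13

13


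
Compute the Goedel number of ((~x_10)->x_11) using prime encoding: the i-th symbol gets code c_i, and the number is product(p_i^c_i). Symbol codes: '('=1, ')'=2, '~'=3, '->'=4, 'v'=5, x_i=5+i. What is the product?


Formula: ((~x_10)->x_11)
Symbol codes: [1, 1, 3, 15, 2, 4, 16, 2]
Primes: [2, 3, 5, 7, 11, 13, 17, 19]
p_1^1 = 2^1 = 2
p_2^1 = 3^1 = 3
p_3^3 = 5^3 = 125
p_4^15 = 7^15 = 4747561509943
p_5^2 = 11^2 = 121
p_6^4 = 13^4 = 28561
p_7^16 = 17^16 = 48661191875666868481
p_8^2 = 19^2 = 361
Product = 216162615783869108547507325554463590096677250

216162615783869108547507325554463590096677250


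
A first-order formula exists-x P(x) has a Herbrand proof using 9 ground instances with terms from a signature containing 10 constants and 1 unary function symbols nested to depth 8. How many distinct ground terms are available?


Herbrand terms by depth:
Depth 0: 10 constants
Depth 1: 10 new terms (running total: 20)
Depth 2: 10 new terms (running total: 30)
Depth 3: 10 new terms (running total: 40)
Depth 4: 10 new terms (running total: 50)
Depth 5: 10 new terms (running total: 60)
Depth 6: 10 new terms (running total: 70)
Depth 7: 10 new terms (running total: 80)
Depth 8: 10 new terms (running total: 90)
Total distinct ground terms = 90

90


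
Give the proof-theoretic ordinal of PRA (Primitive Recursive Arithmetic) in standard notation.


The proof-theoretic ordinal of PRA (Primitive Recursive Arithmetic) is a standard result in ordinal analysis.
This ordinal is the supremum of order types of primitive recursive well-orderings
that the theory can prove to be well-ordered.
For PRA (Primitive Recursive Arithmetic), the proof-theoretic ordinal is omega^omega.

omega^omega


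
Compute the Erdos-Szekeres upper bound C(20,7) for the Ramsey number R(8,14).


R(8,14) <= C(8+14-2, 8-1) = C(20, 7)
C(20, 7) = 20! / (7! * 13!)
= 77520

77520


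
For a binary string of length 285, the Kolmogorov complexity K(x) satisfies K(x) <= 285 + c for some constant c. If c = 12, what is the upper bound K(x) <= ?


K(x) <= |x| + c = 285 + 12 = 297

297


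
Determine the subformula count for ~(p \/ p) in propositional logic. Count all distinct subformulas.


Formula: ~(p \/ p)
Subformulas found:
  1. p
  2. (p \/ p)
  3. ~(p \/ p)
Total distinct subformulas = 3

3


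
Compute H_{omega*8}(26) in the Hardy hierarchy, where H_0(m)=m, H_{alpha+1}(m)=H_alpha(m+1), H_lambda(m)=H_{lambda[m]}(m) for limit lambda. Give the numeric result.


H_{omega*8}(26):
For the Hardy hierarchy, H_{omega*k}(n) = 2^k * n.
2^8 = 256.
256 * 26 = 6656

6656


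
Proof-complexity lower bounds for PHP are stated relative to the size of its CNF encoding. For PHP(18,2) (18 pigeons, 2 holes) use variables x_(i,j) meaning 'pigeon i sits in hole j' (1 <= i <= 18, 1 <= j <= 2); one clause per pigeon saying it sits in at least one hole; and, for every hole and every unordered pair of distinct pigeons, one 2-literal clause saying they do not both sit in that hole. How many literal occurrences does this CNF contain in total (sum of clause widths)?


PHP(18,2): 18 pigeons, 2 holes, 18*2 = 36 variables.
- pigeon clauses: one per pigeon -> 18 clauses of width 2 -> 36 literals
- hole clauses: 2 holes * C(18,2) = 2 * 153 -> 306 clauses of width 2 -> 612 literals
Total literal occurrences = 36 + 612 = 648

648


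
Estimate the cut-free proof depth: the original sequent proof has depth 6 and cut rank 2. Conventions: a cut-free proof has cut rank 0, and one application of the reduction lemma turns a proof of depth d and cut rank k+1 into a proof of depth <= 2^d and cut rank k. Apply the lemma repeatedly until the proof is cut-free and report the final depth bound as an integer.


Each rank reduction sends depth d to at most 2^d; cut rank r needs r reductions.
2_0(6) = 6
2_1(6) = 2^6 = 64
2_2(6) = 2^64 = 18446744073709551616
Cut-free depth bound = 18446744073709551616

18446744073709551616


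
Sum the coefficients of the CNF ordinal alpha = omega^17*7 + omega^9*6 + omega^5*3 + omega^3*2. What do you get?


CNF: omega^17*7 + omega^9*6 + omega^5*3 + omega^3*2
Coefficients: 7 + 6 + 3 + 2 = 18

18


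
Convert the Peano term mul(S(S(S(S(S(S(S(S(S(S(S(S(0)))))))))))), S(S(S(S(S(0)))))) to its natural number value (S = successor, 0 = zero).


mul(S^12(0), S^5(0)):
S^12(0) = 12
S^5(0) = 5
12 * 5 = 60

60


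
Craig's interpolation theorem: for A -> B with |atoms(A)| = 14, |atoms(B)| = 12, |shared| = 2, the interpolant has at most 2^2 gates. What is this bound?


Shared atoms = 2
Craig interpolant size bound = 2^2
= 4

4


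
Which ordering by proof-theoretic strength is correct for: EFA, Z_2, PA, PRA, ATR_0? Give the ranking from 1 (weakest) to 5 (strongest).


Ordering by consistency strength:
1. EFA
2. PRA
3. PA
4. ATR_0
5. Z_2


EFA=1, Z_2=5, PA=3, PRA=2, ATR_0=4


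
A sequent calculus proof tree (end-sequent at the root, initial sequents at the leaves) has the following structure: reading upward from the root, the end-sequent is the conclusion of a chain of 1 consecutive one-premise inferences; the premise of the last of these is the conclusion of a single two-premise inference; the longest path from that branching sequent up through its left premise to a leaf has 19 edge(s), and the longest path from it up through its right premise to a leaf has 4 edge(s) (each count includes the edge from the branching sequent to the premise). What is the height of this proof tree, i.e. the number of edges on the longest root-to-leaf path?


Longest path through the left premise: 19 edges (measured from the branching sequent)
Longest path through the right premise: 4 edges
Height of the subtree rooted at the branching sequent: max(19, 4) = 19
The branching sequent sits 1 edges above the root (the chain of one-premise inferences), so height = 19 + 1 = 20

20


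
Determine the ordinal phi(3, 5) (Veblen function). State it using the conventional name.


phi(3, 5):
phi(3, beta) = eta_beta (the beta-th eta number, fixed point of zeta).
phi(3, 5) = eta_5

eta_5


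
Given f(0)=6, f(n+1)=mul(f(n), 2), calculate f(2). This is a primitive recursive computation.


f(0) = 6
f(1) = mul(f(0), 2) = mul(6, 2) = 12
f(2) = mul(f(1), 2) = mul(12, 2) = 24


24


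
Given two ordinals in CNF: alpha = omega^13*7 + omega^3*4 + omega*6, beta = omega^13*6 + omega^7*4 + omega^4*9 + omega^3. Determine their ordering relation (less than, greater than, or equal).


Compare term by term from highest exponent:
alpha = omega^13*7 + omega^3*4 + omega*6
beta = omega^13*6 + omega^7*4 + omega^4*9 + omega^3
Term 1: alpha has omega^13*7, beta has omega^13*6
Term 2: alpha has omega^3*4, beta has omega^7*4
Term 3: alpha has omega^1*6, beta has omega^4*9
Term 4: alpha has omega^0*0, beta has omega^3*1
Result: alpha > beta

alpha > beta


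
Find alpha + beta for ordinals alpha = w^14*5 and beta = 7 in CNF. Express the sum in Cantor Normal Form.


Ordinal addition w^14*5 + 7:
Leading exponent of alpha (14) > leading exponent of beta (0).
Since alpha's term has higher exponent than beta's leading term,
the sum is simply alpha followed by beta.
Result = w^14*5 + 7

w^14*5 + 7


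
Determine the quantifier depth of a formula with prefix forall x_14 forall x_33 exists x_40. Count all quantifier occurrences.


Quantifier prefix has 3 quantifier symbols.
Quantifier depth = 3

3


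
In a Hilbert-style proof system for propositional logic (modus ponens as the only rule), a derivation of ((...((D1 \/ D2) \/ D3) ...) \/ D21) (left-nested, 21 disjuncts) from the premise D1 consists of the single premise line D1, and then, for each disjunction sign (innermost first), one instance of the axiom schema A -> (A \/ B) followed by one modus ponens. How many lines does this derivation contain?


Building the left-nested 21-ary disjunction from D1:
- 1 premise line (D1)
- 21 disjuncts means 20 disjunction signs; each needs 1 axiom instance + 1 MP = 2 lines: 2 * 20 = 40
Total = 1 + 40 = 41 lines.

41


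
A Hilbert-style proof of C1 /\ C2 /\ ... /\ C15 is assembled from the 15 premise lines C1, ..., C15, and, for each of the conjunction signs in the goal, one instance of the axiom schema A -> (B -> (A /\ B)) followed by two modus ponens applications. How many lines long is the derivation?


Conjoining 15 premises:
- 15 premise lines
- the goal has 14 conjunction signs; each costs 1 axiom instance + 2 MP = 3 lines: 3 * 14 = 42
Total = 15 + 42 = 57 lines.

57


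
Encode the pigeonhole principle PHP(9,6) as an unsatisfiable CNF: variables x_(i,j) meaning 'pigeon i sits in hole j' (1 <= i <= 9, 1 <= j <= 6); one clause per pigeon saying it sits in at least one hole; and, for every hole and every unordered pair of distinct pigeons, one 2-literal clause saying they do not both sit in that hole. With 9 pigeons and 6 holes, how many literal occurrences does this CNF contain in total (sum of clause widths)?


PHP(9,6): 9 pigeons, 6 holes, 9*6 = 54 variables.
- pigeon clauses: one per pigeon -> 9 clauses of width 6 -> 54 literals
- hole clauses: 6 holes * C(9,2) = 6 * 36 -> 216 clauses of width 2 -> 432 literals
Total literal occurrences = 54 + 432 = 486

486


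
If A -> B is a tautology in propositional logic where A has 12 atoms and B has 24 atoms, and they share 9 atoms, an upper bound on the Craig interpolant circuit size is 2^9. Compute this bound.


Shared atoms = 9
Craig interpolant size bound = 2^9
= 512

512


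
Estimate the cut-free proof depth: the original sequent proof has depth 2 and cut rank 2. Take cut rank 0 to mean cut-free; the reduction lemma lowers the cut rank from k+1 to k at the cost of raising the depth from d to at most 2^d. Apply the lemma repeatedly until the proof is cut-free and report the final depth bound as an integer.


Each rank reduction sends depth d to at most 2^d; cut rank r needs r reductions.
2_0(2) = 2
2_1(2) = 2^2 = 4
2_2(2) = 2^4 = 16
Cut-free depth bound = 16

16


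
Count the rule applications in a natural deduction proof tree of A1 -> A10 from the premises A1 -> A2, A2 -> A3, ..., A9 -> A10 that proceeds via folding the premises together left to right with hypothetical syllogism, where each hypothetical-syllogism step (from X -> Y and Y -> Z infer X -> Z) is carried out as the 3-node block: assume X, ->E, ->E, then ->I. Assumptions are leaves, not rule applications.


There are 9 premises in the chain. The first HS step combines premises 1 and 2; each further premise needs one more HS step.
So 9 premises require 9 - 1 = 8 hypothetical-syllogism steps.
Each HS step uses 3 inference nodes (->E, ->E, ->I).
8 * 3 = 24 total inference nodes.

24
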